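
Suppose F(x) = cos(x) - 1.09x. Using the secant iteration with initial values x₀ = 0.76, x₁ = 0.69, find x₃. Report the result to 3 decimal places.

0.701

F(0.76) = -0.10356, F(0.69) = 0.01915
x₂ = 0.69000 − 0.01915·(0.69000 − 0.76000) / (0.01915 − (-0.10356)) = 0.69000 − (-0.00134)/(0.12271) = 0.70092
F(0.70092) = 0.00024
x₃ = 0.70092 − 0.00024·(0.70092 − 0.69000) / (0.00024 − 0.01915) = 0.70092 − (0.00000)/(-0.01890) = 0.70106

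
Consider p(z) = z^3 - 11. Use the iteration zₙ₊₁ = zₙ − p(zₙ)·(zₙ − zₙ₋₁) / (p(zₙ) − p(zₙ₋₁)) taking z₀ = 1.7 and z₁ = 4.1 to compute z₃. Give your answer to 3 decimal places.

2.063

p(1.7) = -6.08700, p(4.1) = 57.92100
z₂ = 4.10000 − 57.92100·(4.10000 − 1.70000) / (57.92100 − (-6.08700)) = 4.10000 − (139.01040)/(64.00800) = 1.92823
p(1.92823) = -3.83066
z₃ = 1.92823 − (-3.83066)·(1.92823 − 4.10000) / (-3.83066 − 57.92100) = 1.92823 − (8.31930)/(-61.75166) = 2.06296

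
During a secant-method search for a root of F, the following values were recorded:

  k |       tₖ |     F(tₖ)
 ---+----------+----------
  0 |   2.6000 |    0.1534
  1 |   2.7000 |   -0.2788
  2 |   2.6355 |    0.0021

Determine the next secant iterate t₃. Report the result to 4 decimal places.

t₃ = 2.6355 − 0.0021·(2.6355 − 2.7000) / (0.0021 − (-0.2788))
   = 2.6355 − (-0.000135)/(0.280900) = 2.635982

2.6360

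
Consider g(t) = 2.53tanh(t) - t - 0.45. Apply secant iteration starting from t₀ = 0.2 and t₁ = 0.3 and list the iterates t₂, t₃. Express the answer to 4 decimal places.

0.3094, 0.3099

g(0.2) = -0.150640, g(0.3) = -0.012979
t₂ = 0.300000 − (-0.012979)·(0.300000 − 0.200000) / (-0.012979 − (-0.150640)) = 0.300000 − (-0.001298)/(0.137661) = 0.309428
g(0.309428) = -0.000639
t₃ = 0.309428 − (-0.000639)·(0.309428 − 0.300000) / (-0.000639 − (-0.012979)) = 0.309428 − (-0.000006)/(0.012341) = 0.309916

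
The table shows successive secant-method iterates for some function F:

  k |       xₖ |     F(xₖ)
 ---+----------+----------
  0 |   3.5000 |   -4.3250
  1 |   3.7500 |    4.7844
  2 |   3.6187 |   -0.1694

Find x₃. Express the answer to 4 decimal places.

3.6232

x₃ = 3.6187 − (-0.1694)·(3.6187 − 3.7500) / (-0.1694 − 4.7844)
   = 3.6187 − (0.022242)/(-4.953800) = 3.623190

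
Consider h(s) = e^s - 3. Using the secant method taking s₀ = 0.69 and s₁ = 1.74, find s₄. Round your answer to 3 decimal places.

1.101

h(0.69) = -1.00628, h(1.74) = 2.69734
s₂ = 1.74000 − 2.69734·(1.74000 − 0.69000) / (2.69734 − (-1.00628)) = 1.74000 − (2.83221)/(3.70363) = 0.97529
h(0.97529) = -0.34807
s₃ = 0.97529 − (-0.34807)·(0.97529 − 1.74000) / (-0.34807 − 2.69734) = 0.97529 − (0.26617)/(-3.04541) = 1.06269
h(1.06269) = -0.10586
s₄ = 1.06269 − (-0.10586)·(1.06269 − 0.97529) / (-0.10586 − (-0.34807)) = 1.06269 − (-0.00925)/(0.24221) = 1.10089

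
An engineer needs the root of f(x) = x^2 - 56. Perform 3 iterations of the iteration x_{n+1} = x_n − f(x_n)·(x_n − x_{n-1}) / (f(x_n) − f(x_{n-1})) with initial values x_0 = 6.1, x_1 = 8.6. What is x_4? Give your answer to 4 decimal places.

f(6.1) = -18.790000, f(8.6) = 17.960000
x_2 = 8.600000 − 17.960000·(8.600000 − 6.100000) / (17.960000 − (-18.790000)) = 8.600000 − (44.900000)/(36.750000) = 7.378231
f(7.378231) = -1.561703
x_3 = 7.378231 − (-1.561703)·(7.378231 − 8.600000) / (-1.561703 − 17.960000) = 7.378231 − (1.908040)/(-19.521703) = 7.475971
f(7.475971) = -0.109862
x_4 = 7.475971 − (-0.109862)·(7.475971 − 7.378231) / (-0.109862 − (-1.561703)) = 7.475971 − (-0.010738)/(1.451841) = 7.483367

7.4834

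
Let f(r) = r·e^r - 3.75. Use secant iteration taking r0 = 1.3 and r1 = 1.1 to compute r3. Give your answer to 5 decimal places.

f(1.3) = 1.0200857, f(1.1) = -0.4454174
r2 = 1.1000000 − (-0.4454174)·(1.1000000 − 1.3000000) / (-0.4454174 − 1.0200857) = 1.1000000 − (0.0890835)/(-1.4655030) = 1.1607870
f(1.1607870) = -0.0442519
r3 = 1.1607870 − (-0.0442519)·(1.1607870 − 1.1000000) / (-0.0442519 − (-0.4454174)) = 1.1607870 − (-0.0026899)/(0.4011655) = 1.1674923

1.16749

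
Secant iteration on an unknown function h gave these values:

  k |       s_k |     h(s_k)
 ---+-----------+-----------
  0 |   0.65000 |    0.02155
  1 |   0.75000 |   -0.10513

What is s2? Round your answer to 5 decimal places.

s2 = 0.75000 − (-0.10513)·(0.75000 − 0.65000) / (-0.10513 − 0.02155)
   = 0.75000 − (-0.0105130)/(-0.1266800) = 0.6670114

0.66701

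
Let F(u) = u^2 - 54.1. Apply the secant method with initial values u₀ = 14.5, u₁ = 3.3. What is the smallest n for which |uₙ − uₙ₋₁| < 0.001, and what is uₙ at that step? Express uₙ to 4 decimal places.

F(14.5) = 156.150000, F(3.3) = -43.210000
u₂ = 3.300000 − (-43.210000)·(-11.200000)/(-199.360000) = 5.727528;  |Δ| = 2.427528
F(5.727528) = -21.295422
u₃ = 5.727528 − (-21.295422)·(2.427528)/(21.914578) = 8.086471;  |Δ| = 2.358943
F(8.086471) = 11.291011
u₄ = 8.086471 − 11.291011·(2.358943)/(32.586433) = 7.269111;  |Δ| = 0.817360
F(7.269111) = -1.260028
u₅ = 7.269111 − (-1.260028)·(-0.817360)/(-12.551039) = 7.351167;  |Δ| = 0.082057
F(7.351167) = -0.060337
u₆ = 7.351167 − (-0.060337)·(0.082057)/(1.199692) = 7.355294;  |Δ| = 0.004127
F(7.355294) = 0.000356
u₇ = 7.355294 − 0.000356·(0.004127)/(0.060692) = 7.355270;  |Δ| = 0.000024
|u₇ − u₆| = 0.000024 < 0.001

n = 7, uₙ = 7.3553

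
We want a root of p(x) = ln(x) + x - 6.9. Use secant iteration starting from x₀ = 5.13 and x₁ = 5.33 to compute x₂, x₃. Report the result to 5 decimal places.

p(5.13) = -0.1348943, p(5.33) = 0.1033512
x₂ = 5.3300000 − 0.1033512·(5.3300000 − 5.1300000) / (0.1033512 − (-0.1348943)) = 5.3300000 − (0.0206702)/(0.2382456) = 5.2432397
p(5.2432397) = 0.0001793
x₃ = 5.2432397 − 0.0001793·(5.2432397 − 5.3300000) / (0.0001793 − 0.1033512) = 5.2432397 − (-0.0000156)/(-0.1031719) = 5.2430889

5.24324, 5.24309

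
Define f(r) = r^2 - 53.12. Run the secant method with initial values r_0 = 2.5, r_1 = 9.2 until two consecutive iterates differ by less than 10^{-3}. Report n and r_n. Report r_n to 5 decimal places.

f(2.5) = -46.8700000, f(9.2) = 31.5200000
r_2 = 9.2000000 − 31.5200000·(6.7000000)/(78.3900000) = 6.5059829;  |Δ| = 2.6940171
f(6.5059829) = -10.7921864
r_3 = 6.5059829 − (-10.7921864)·(-2.6940171)/(-42.3121864) = 7.1931215;  |Δ| = 0.6871386
f(7.1931215) = -1.3790036
r_4 = 7.1931215 − (-1.3790036)·(0.6871386)/(9.4131828) = 7.2937852;  |Δ| = 0.1006638
f(7.2937852) = 0.0793032
r_5 = 7.2937852 − 0.0793032·(0.1006638)/(1.4583068) = 7.2883111;  |Δ| = 0.0054741
f(7.2883111) = -0.0005211
r_6 = 7.2883111 − (-0.0005211)·(-0.0054741)/(-0.0798242) = 7.2883468;  |Δ| = 0.0000357
|r_6 − r_5| = 0.0000357 < 10^{-3}

n = 6, r_n = 7.28835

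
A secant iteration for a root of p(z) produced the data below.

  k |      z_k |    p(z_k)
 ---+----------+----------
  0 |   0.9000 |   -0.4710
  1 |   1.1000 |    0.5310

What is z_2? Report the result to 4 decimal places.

z_2 = 1.1000 − 0.5310·(1.1000 − 0.9000) / (0.5310 − (-0.4710))
   = 1.1000 − (0.106200)/(1.002000) = 0.994012

0.9940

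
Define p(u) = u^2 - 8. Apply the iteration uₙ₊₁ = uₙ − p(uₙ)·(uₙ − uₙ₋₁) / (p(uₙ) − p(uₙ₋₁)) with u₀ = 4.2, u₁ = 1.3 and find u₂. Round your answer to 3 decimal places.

p(4.2) = 9.64000, p(1.3) = -6.31000
u₂ = 1.30000 − (-6.31000)·(1.30000 − 4.20000) / (-6.31000 − 9.64000) = 1.30000 − (18.29900)/(-15.95000) = 2.44727

2.447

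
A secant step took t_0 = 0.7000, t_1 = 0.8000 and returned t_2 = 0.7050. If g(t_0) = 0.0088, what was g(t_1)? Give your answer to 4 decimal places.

-0.1672

The secant line through (0.7000, 0.0088) and (0.8000, g(t_1)) crosses zero at t_2 = 0.7050.
So (0.7000, 0.0088), (0.8000, g(t_1)), (0.7050, 0) are collinear:
g(t_1) = 0.0088 · (0.8000 − 0.7050) / (0.7000 − 0.7050) = 0.0088 · (0.095000)/(-0.005000) = -0.167200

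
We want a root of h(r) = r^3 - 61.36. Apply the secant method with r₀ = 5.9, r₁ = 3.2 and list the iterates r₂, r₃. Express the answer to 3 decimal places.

3.647, 4.012

h(5.9) = 144.01900, h(3.2) = -28.59200
r₂ = 3.20000 − (-28.59200)·(3.20000 − 5.90000) / (-28.59200 − 144.01900) = 3.20000 − (77.19840)/(-172.61100) = 3.64724
h(3.64724) = -12.84314
r₃ = 3.64724 − (-12.84314)·(3.64724 − 3.20000) / (-12.84314 − (-28.59200)) = 3.64724 − (-5.74395)/(15.74886) = 4.01196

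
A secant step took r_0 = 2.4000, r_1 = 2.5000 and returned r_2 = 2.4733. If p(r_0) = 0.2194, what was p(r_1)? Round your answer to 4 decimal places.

-0.0799

The secant line through (2.4000, 0.2194) and (2.5000, p(r_1)) crosses zero at r_2 = 2.4733.
So (2.4000, 0.2194), (2.5000, p(r_1)), (2.4733, 0) are collinear:
p(r_1) = 0.2194 · (2.5000 − 2.4733) / (2.4000 − 2.4733) = 0.2194 · (0.026700)/(-0.073300) = -0.079918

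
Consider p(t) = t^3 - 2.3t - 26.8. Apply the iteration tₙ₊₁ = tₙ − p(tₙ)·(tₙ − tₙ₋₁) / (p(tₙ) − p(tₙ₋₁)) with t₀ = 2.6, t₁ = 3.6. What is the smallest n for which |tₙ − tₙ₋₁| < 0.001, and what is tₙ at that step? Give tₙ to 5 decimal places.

p(2.6) = -15.2040000, p(3.6) = 11.5760000
t₂ = 3.6000000 − 11.5760000·(1.0000000)/(26.7800000) = 3.1677371;  |Δ| = 0.4322629
p(3.1677371) = -2.2989521
t₃ = 3.1677371 − (-2.2989521)·(-0.4322629)/(-13.8749521) = 3.2393591;  |Δ| = 0.0716220
p(3.2393591) = -0.2584815
t₄ = 3.2393591 − (-0.2584815)·(0.0716220)/(2.0404707) = 3.2484320;  |Δ| = 0.0090729
p(3.2484320) = 0.0070692
t₅ = 3.2484320 − 0.0070692·(0.0090729)/(0.2655506) = 3.2481905;  |Δ| = 0.0002415
|t₅ − t₄| = 0.0002415 < 0.001

n = 5, tₙ = 3.24819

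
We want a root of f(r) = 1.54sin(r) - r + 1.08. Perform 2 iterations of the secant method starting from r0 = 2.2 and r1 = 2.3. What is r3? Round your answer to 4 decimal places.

f(2.2) = 0.125084, f(2.3) = -0.071614
r2 = 2.300000 − (-0.071614)·(2.300000 − 2.200000) / (-0.071614 − 0.125084) = 2.300000 − (-0.007161)/(-0.196698) = 2.263592
f(2.263592) = 0.001382
r3 = 2.263592 − 0.001382·(2.263592 − 2.300000) / (0.001382 − (-0.071614)) = 2.263592 − (-0.000050)/(0.072996) = 2.264281

2.2643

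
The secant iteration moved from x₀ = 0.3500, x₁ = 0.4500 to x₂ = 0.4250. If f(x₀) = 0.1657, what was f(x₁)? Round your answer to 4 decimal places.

-0.0552

The secant line through (0.3500, 0.1657) and (0.4500, f(x₁)) crosses zero at x₂ = 0.4250.
So (0.3500, 0.1657), (0.4500, f(x₁)), (0.4250, 0) are collinear:
f(x₁) = 0.1657 · (0.4500 − 0.4250) / (0.3500 − 0.4250) = 0.1657 · (0.025000)/(-0.075000) = -0.055233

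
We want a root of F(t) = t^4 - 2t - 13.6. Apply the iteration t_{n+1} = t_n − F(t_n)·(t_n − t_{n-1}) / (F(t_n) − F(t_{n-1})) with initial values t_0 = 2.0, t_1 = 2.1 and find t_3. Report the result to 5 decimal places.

F(2.0) = -1.6000000, F(2.1) = 1.6481000
t_2 = 2.1000000 − 1.6481000·(2.1000000 − 2.0000000) / (1.6481000 − (-1.6000000)) = 2.1000000 − (0.1648100)/(3.2481000) = 2.0492596
F(2.0492596) = -0.0630148
t_3 = 2.0492596 − (-0.0630148)·(2.0492596 − 2.1000000) / (-0.0630148 − 1.6481000) = 2.0492596 − (0.0031974)/(-1.7111148) = 2.0511282

2.05113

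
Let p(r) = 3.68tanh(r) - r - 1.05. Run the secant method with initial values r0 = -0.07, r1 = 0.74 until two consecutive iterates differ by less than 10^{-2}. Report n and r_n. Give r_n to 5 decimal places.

n = 5, r_n = 0.42445

p(-0.07) = -1.2371801, p(0.74) = 0.5252542
r2 = 0.7400000 − 0.5252542·(0.8100000)/(1.7624343) = 0.4985976;  |Δ| = 0.2414024
p(0.4985976) = 0.1479321
r3 = 0.4985976 − 0.1479321·(-0.2414024)/(-0.3773220) = 0.4039538;  |Δ| = 0.0946438
p(0.4039538) = -0.0433108
r4 = 0.4039538 − (-0.0433108)·(-0.0946438)/(-0.1912429) = 0.4253878;  |Δ| = 0.0214340
p(0.4253878) = 0.0019836
r5 = 0.4253878 − 0.0019836·(0.0214340)/(0.0452944) = 0.4244491;  |Δ| = 0.0009387
|r5 − r4| = 0.0009387 < 10^{-2}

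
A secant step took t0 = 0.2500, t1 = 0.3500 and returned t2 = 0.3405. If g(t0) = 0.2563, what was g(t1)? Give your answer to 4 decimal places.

-0.0269

The secant line through (0.2500, 0.2563) and (0.3500, g(t1)) crosses zero at t2 = 0.3405.
So (0.2500, 0.2563), (0.3500, g(t1)), (0.3405, 0) are collinear:
g(t1) = 0.2563 · (0.3500 − 0.3405) / (0.2500 − 0.3405) = 0.2563 · (0.009500)/(-0.090500) = -0.026904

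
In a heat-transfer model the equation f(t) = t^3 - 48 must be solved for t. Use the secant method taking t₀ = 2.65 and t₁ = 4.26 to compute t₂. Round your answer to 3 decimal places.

3.456

f(2.65) = -29.39038, f(4.26) = 29.30878
t₂ = 4.26000 − 29.30878·(4.26000 − 2.65000) / (29.30878 − (-29.39038)) = 4.26000 − (47.18713)/(58.69915) = 3.45612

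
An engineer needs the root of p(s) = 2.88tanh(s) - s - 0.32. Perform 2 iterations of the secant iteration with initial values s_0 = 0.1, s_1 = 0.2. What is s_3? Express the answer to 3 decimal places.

0.173

p(0.1) = -0.13296, p(0.2) = 0.04844
s_2 = 0.20000 − 0.04844·(0.20000 − 0.10000) / (0.04844 − (-0.13296)) = 0.20000 − (0.00484)/(0.18140) = 0.17330
p(0.17330) = 0.00086
s_3 = 0.17330 − 0.00086·(0.17330 − 0.20000) / (0.00086 − 0.04844) = 0.17330 − (-0.00002)/(-0.04758) = 0.17281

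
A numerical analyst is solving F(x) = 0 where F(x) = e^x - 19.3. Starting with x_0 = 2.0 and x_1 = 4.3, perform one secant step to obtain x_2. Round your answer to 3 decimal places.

F(2.0) = -11.91094, F(4.3) = 54.39979
x_2 = 4.30000 − 54.39979·(4.30000 − 2.00000) / (54.39979 − (-11.91094)) = 4.30000 − (125.11953)/(66.31074) = 2.41313

2.413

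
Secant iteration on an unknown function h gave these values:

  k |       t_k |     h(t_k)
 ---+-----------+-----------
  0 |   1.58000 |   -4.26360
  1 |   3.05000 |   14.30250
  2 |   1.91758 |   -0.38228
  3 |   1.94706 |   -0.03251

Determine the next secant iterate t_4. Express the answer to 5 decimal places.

t_4 = 1.94706 − (-0.03251)·(1.94706 − 1.91758) / (-0.03251 − (-0.38228))
   = 1.94706 − (-0.0009584)/(0.3497700) = 1.9498001

1.94980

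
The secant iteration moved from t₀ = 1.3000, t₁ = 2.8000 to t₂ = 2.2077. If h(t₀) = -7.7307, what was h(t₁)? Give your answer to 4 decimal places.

The secant line through (1.3000, -7.7307) and (2.8000, h(t₁)) crosses zero at t₂ = 2.2077.
So (1.3000, -7.7307), (2.8000, h(t₁)), (2.2077, 0) are collinear:
h(t₁) = -7.7307 · (2.8000 − 2.2077) / (1.3000 − 2.2077) = -7.7307 · (0.592300)/(-0.907700) = 5.044501

5.0445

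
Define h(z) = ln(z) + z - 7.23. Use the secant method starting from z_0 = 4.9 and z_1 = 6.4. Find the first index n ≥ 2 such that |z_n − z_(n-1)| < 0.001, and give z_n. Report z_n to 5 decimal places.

h(4.9) = -0.7407648, h(6.4) = 1.0262980
z_2 = 6.4000000 − 1.0262980·(1.5000000)/(1.7670628) = 5.5288103;  |Δ| = 0.8711897
h(5.5288103) = 0.0087829
z_3 = 5.5288103 − 0.0087829·(-0.8711897)/(-1.0175151) = 5.5212904;  |Δ| = 0.0075199
h(5.5212904) = -0.0000980
z_4 = 5.5212904 − (-0.0000980)·(-0.0075199)/(-0.0088809) = 5.5213734;  |Δ| = 0.0000830
|z_4 − z_3| = 0.0000830 < 0.001

n = 4, z_n = 5.52137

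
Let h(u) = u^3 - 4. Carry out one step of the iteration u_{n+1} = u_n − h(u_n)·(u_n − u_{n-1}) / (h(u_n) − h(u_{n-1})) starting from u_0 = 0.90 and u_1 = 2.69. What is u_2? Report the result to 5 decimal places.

h(0.90) = -3.2710000, h(2.69) = 15.4651090
u_2 = 2.6900000 − 15.4651090·(2.6900000 − 0.9000000) / (15.4651090 − (-3.2710000)) = 2.6900000 − (27.6825451)/(18.7361090) = 1.2125030

1.21250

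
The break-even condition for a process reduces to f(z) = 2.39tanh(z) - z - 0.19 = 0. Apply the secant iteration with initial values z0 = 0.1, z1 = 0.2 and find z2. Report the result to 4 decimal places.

0.1388

f(0.1) = -0.051793, f(0.2) = 0.081727
z2 = 0.200000 − 0.081727·(0.200000 − 0.100000) / (0.081727 − (-0.051793)) = 0.200000 − (0.008173)/(0.133521) = 0.138791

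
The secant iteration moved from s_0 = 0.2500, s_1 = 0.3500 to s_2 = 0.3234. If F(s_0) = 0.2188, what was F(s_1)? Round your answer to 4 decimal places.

-0.0793

The secant line through (0.2500, 0.2188) and (0.3500, F(s_1)) crosses zero at s_2 = 0.3234.
So (0.2500, 0.2188), (0.3500, F(s_1)), (0.3234, 0) are collinear:
F(s_1) = 0.2188 · (0.3500 − 0.3234) / (0.2500 − 0.3234) = 0.2188 · (0.026600)/(-0.073400) = -0.079293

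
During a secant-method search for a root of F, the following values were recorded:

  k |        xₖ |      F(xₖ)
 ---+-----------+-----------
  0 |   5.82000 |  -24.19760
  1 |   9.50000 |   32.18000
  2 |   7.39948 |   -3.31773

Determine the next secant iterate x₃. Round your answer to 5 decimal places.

7.59580

x₃ = 7.39948 − (-3.31773)·(7.39948 − 9.50000) / (-3.31773 − 32.18000)
   = 7.39948 − (6.9689582)/(-35.4977300) = 7.5958012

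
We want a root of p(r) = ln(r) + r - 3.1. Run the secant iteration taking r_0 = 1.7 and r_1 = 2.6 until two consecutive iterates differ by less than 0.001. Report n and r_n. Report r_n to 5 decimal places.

n = 4, r_n = 2.27710

p(1.7) = -0.8693717, p(2.6) = 0.4555114
r_2 = 2.6000000 − 0.4555114·(0.9000000)/(1.3248832) = 2.2905687;  |Δ| = 0.3094313
p(2.2905687) = 0.0193689
r_3 = 2.2905687 − 0.0193689·(-0.3094313)/(-0.4361426) = 2.2768270;  |Δ| = 0.0137417
p(2.2768270) = -0.0003901
r_4 = 2.2768270 − (-0.0003901)·(-0.0137417)/(-0.0197590) = 2.2770984;  |Δ| = 0.0002713
|r_4 − r_3| = 0.0002713 < 0.001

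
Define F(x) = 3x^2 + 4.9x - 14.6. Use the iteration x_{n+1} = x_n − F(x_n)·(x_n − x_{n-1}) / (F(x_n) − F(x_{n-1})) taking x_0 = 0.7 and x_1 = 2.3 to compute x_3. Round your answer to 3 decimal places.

1.516

F(0.7) = -9.70000, F(2.3) = 12.54000
x_2 = 2.30000 − 12.54000·(2.30000 − 0.70000) / (12.54000 − (-9.70000)) = 2.30000 − (20.06400)/(22.24000) = 1.39784
F(1.39784) = -1.88869
x_3 = 1.39784 − (-1.88869)·(1.39784 − 2.30000) / (-1.88869 − 12.54000) = 1.39784 − (1.70390)/(-14.42869) = 1.51593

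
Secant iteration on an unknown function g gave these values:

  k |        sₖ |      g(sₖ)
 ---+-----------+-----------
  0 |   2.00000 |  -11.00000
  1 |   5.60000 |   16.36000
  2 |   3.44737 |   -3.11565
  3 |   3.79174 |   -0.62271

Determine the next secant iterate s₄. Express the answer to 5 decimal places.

s₄ = 3.79174 − (-0.62271)·(3.79174 − 3.44737) / (-0.62271 − (-3.11565))
   = 3.79174 − (-0.2144426)/(2.4929400) = 3.8777600

3.87776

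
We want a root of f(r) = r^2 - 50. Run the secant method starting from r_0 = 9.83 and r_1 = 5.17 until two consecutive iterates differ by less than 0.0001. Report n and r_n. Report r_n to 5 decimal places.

f(9.83) = 46.6289000, f(5.17) = -23.2711000
r_2 = 5.1700000 − (-23.2711000)·(-4.6600000)/(-69.9000000) = 6.7214067;  |Δ| = 1.5514067
f(6.7214067) = -4.8226924
r_3 = 6.7214067 − (-4.8226924)·(1.5514067)/(18.4484076) = 7.1269678;  |Δ| = 0.4055611
f(7.1269678) = 0.7936701
r_4 = 7.1269678 − 0.7936701·(0.4055611)/(5.6163625) = 7.0696564;  |Δ| = 0.0573114
f(7.0696564) = -0.0199587
r_5 = 7.0696564 − (-0.0199587)·(-0.0573114)/(-0.8136288) = 7.0710623;  |Δ| = 0.0014059
f(7.0710623) = -0.0000786
r_6 = 7.0710623 − (-0.0000786)·(0.0014059)/(0.0198801) = 7.0710678;  |Δ| = 0.0000056
|r_6 − r_5| = 0.0000056 < 0.0001

n = 6, r_n = 7.07107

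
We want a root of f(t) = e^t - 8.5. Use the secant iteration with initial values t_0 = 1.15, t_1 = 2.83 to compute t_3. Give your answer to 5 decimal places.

2.03194

f(1.15) = -5.3418071, f(2.83) = 8.4454608
t_2 = 2.8300000 − 8.4454608·(2.8300000 − 1.1500000) / (8.4454608 − (-5.3418071)) = 2.8300000 − (14.1883742)/(13.7872679) = 1.8009075
f(1.8009075) = -2.4448601
t_3 = 1.8009075 − (-2.4448601)·(1.8009075 − 2.8300000) / (-2.4448601 − 8.4454608) = 1.8009075 − (2.5159872)/(-10.8903209) = 2.0319372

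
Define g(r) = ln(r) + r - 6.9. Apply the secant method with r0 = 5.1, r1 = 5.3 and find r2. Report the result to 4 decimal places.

5.2432

g(5.1) = -0.170759, g(5.3) = 0.067707
r2 = 5.300000 − 0.067707·(5.300000 − 5.100000) / (0.067707 − (-0.170759)) = 5.300000 − (0.013541)/(0.238466) = 5.243215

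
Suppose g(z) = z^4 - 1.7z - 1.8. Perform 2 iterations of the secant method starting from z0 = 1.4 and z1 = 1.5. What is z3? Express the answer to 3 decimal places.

g(1.4) = -0.33840, g(1.5) = 0.71250
z2 = 1.50000 − 0.71250·(1.50000 − 1.40000) / (0.71250 − (-0.33840)) = 1.50000 − (0.07125)/(1.05090) = 1.43220
g(1.43220) = -0.02732
z3 = 1.43220 − (-0.02732)·(1.43220 − 1.50000) / (-0.02732 − 0.71250) = 1.43220 − (0.00185)/(-0.73982) = 1.43470

1.435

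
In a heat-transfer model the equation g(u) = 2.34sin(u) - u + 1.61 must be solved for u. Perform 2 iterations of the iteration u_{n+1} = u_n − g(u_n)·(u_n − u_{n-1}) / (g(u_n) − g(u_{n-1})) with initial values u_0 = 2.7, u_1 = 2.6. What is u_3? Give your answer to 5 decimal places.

2.67100

g(2.7) = -0.0899311, g(2.6) = 0.2162732
u_2 = 2.6000000 − 0.2162732·(2.6000000 − 2.7000000) / (0.2162732 − (-0.0899311)) = 2.6000000 − (-0.0216273)/(0.3062043) = 2.6706304
g(2.6706304) = 0.0011306
u_3 = 2.6706304 − 0.0011306·(2.6706304 − 2.6000000) / (0.0011306 − 0.2162732) = 2.6706304 − (0.0000799)/(-0.2151426) = 2.6710016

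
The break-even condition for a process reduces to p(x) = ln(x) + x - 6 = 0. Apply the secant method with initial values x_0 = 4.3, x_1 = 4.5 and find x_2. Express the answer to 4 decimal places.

p(4.3) = -0.241385, p(4.5) = 0.004077
x_2 = 4.500000 − 0.004077·(4.500000 − 4.300000) / (0.004077 − (-0.241385)) = 4.500000 − (0.000815)/(0.245462) = 4.496678

4.4967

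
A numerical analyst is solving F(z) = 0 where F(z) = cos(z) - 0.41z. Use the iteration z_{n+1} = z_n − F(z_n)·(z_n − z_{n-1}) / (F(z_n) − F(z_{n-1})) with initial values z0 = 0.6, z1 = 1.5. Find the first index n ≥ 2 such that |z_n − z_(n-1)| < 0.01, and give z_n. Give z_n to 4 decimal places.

F(0.6) = 0.579336, F(1.5) = -0.544263
z2 = 1.500000 − (-0.544263)·(0.900000)/(-1.123598) = 1.064047;  |Δ| = 0.435953
F(1.064047) = 0.049079
z3 = 1.064047 − 0.049079·(-0.435953)/(0.593342) = 1.100107;  |Δ| = 0.036060
F(1.100107) = 0.002457
z4 = 1.100107 − 0.002457·(0.036060)/(-0.046622) = 1.102007;  |Δ| = 0.001900
|z4 − z3| = 0.001900 < 0.01

n = 4, z_n = 1.1020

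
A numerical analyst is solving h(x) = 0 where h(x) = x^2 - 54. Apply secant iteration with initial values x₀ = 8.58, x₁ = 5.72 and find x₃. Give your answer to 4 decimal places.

7.3661

h(8.58) = 19.616400, h(5.72) = -21.281600
x₂ = 5.720000 − (-21.281600)·(5.720000 − 8.580000) / (-21.281600 − 19.616400) = 5.720000 − (60.865376)/(-40.898000) = 7.208224
h(7.208224) = -2.041510
x₃ = 7.208224 − (-2.041510)·(7.208224 − 5.720000) / (-2.041510 − (-21.281600)) = 7.208224 − (-3.038224)/(19.240090) = 7.366135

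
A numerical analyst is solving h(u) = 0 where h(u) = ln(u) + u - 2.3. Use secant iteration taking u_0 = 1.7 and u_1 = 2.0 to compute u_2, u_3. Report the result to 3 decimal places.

1.745, 1.744

h(1.7) = -0.06937, h(2.0) = 0.39315
u_2 = 2.00000 − 0.39315·(2.00000 − 1.70000) / (0.39315 − (-0.06937)) = 2.00000 − (0.11794)/(0.46252) = 1.74500
h(1.74500) = 0.00175
u_3 = 1.74500 − 0.00175·(1.74500 − 2.00000) / (0.00175 − 0.39315) = 1.74500 − (-0.00045)/(-0.39140) = 1.74386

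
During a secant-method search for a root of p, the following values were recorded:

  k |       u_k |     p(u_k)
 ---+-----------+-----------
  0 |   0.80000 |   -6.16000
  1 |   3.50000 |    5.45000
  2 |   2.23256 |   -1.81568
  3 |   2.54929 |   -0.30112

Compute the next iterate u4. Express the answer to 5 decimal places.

u4 = 2.54929 − (-0.30112)·(2.54929 − 2.23256) / (-0.30112 − (-1.81568))
   = 2.54929 − (-0.0953737)/(1.5145600) = 2.6122613

2.61226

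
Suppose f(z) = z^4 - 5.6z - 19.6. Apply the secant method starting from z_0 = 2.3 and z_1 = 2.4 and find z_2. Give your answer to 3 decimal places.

f(2.3) = -4.49590, f(2.4) = 0.13760
z_2 = 2.40000 − 0.13760·(2.40000 − 2.30000) / (0.13760 − (-4.49590)) = 2.40000 − (0.01376)/(4.63350) = 2.39703

2.397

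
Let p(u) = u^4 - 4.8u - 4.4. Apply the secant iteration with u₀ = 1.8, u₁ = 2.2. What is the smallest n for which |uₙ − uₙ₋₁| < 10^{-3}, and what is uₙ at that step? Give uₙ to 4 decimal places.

p(1.8) = -2.542400, p(2.2) = 8.465600
u₂ = 2.200000 − 8.465600·(0.400000)/(11.008000) = 1.892384;  |Δ| = 0.307616
p(1.892384) = -0.659049
u₃ = 1.892384 − (-0.659049)·(-0.307616)/(-9.124649) = 1.914602;  |Δ| = 0.022218
p(1.914602) = -0.152727
u₄ = 1.914602 − (-0.152727)·(0.022218)/(0.506322) = 1.921304;  |Δ| = 0.006702
p(1.921304) = 0.004240
u₅ = 1.921304 − 0.004240·(0.006702)/(0.156967) = 1.921123;  |Δ| = 0.000181
|u₅ − u₄| = 0.000181 < 10^{-3}

n = 5, uₙ = 1.9211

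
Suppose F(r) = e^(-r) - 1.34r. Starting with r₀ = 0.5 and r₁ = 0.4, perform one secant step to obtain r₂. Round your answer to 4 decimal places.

F(0.5) = -0.063469, F(0.4) = 0.134320
r₂ = 0.400000 − 0.134320·(0.400000 − 0.500000) / (0.134320 − (-0.063469)) = 0.400000 − (-0.013432)/(0.197789) = 0.467911

0.4679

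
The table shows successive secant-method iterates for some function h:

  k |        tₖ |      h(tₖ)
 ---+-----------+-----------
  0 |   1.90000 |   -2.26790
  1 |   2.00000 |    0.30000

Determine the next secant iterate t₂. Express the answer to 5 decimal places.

t₂ = 2.00000 − 0.30000·(2.00000 − 1.90000) / (0.30000 − (-2.26790))
   = 2.00000 − (0.0300000)/(2.5679000) = 1.9883173

1.98832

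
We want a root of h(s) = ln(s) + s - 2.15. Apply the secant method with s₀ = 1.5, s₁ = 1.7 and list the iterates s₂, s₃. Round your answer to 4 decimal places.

1.6504, 1.6495

h(1.5) = -0.244535, h(1.7) = 0.080628
s₂ = 1.700000 − 0.080628·(1.700000 − 1.500000) / (0.080628 − (-0.244535)) = 1.700000 − (0.016126)/(0.325163) = 1.650408
h(1.650408) = 0.001430
s₃ = 1.650408 − 0.001430·(1.650408 − 1.700000) / (0.001430 − 0.080628) = 1.650408 − (-0.000071)/(-0.079199) = 1.649512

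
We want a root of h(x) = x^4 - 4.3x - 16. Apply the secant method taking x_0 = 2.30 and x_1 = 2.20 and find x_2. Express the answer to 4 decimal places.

h(2.30) = 2.094100, h(2.20) = -2.034400
x_2 = 2.200000 − (-2.034400)·(2.200000 − 2.300000) / (-2.034400 − 2.094100) = 2.200000 − (0.203440)/(-4.128500) = 2.249277

2.2493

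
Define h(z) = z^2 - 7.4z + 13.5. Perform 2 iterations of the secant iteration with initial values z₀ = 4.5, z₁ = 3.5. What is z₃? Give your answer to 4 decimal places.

h(4.5) = 0.450000, h(3.5) = -0.150000
z₂ = 3.500000 − (-0.150000)·(3.500000 − 4.500000) / (-0.150000 − 0.450000) = 3.500000 − (0.150000)/(-0.600000) = 3.750000
h(3.750000) = -0.187500
z₃ = 3.750000 − (-0.187500)·(3.750000 − 3.500000) / (-0.187500 − (-0.150000)) = 3.750000 − (-0.046875)/(-0.037500) = 2.500000

2.5000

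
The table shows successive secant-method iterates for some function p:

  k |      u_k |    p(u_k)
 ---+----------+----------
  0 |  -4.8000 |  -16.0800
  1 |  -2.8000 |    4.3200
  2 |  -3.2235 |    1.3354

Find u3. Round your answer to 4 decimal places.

-3.4130

u3 = -3.2235 − 1.3354·(-3.2235 − (-2.8000)) / (1.3354 − 4.3200)
   = -3.2235 − (-0.565542)/(-2.984600) = -3.412987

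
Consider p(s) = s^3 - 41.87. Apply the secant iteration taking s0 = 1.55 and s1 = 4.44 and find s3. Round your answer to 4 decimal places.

3.3167

p(1.55) = -38.146125, p(4.44) = 45.658384
s2 = 4.440000 − 45.658384·(4.440000 − 1.550000) / (45.658384 − (-38.146125)) = 4.440000 − (131.952730)/(83.804509) = 2.865470
p(2.865470) = -18.341865
s3 = 2.865470 − (-18.341865)·(2.865470 − 4.440000) / (-18.341865 − 45.658384) = 2.865470 − (28.879820)/(-64.000249) = 3.316715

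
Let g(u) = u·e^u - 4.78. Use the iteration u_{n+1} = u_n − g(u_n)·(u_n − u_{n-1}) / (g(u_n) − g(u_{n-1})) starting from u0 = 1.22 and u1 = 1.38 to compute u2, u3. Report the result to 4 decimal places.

1.2966, 1.3009

g(1.22) = -0.647631, g(1.38) = 0.705364
u2 = 1.380000 − 0.705364·(1.380000 − 1.220000) / (0.705364 − (-0.647631)) = 1.380000 − (0.112858)/(1.352995) = 1.296586
g(1.296586) = -0.038653
u3 = 1.296586 − (-0.038653)·(1.296586 − 1.380000) / (-0.038653 − 0.705364) = 1.296586 − (0.003224)/(-0.744017) = 1.300920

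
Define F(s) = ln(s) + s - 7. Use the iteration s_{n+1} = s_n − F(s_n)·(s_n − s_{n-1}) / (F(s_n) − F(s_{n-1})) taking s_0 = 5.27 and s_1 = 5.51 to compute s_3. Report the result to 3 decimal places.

5.327

F(5.27) = -0.06797, F(5.51) = 0.21656
s_2 = 5.51000 − 0.21656·(5.51000 − 5.27000) / (0.21656 − (-0.06797)) = 5.51000 − (0.05198)/(0.28453) = 5.32733
F(5.32733) = 0.00018
s_3 = 5.32733 − 0.00018·(5.32733 − 5.51000) / (0.00018 − 0.21656) = 5.32733 − (-0.00003)/(-0.21638) = 5.32718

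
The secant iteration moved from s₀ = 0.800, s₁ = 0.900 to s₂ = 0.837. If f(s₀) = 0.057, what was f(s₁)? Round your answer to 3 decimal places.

-0.097

The secant line through (0.800, 0.057) and (0.900, f(s₁)) crosses zero at s₂ = 0.837.
So (0.800, 0.057), (0.900, f(s₁)), (0.837, 0) are collinear:
f(s₁) = 0.057 · (0.900 − 0.837) / (0.800 − 0.837) = 0.057 · (0.06300)/(-0.03700) = -0.09705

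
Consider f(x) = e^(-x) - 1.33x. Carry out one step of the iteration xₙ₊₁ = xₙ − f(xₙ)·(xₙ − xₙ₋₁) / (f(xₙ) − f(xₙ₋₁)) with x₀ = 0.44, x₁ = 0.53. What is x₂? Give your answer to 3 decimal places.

0.470

f(0.44) = 0.05884, f(0.53) = -0.11630
x₂ = 0.53000 − (-0.11630)·(0.53000 − 0.44000) / (-0.11630 − 0.05884) = 0.53000 − (-0.01047)/(-0.17513) = 0.47024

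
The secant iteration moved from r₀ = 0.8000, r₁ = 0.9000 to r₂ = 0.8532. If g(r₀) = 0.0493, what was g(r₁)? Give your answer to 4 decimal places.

-0.0434

The secant line through (0.8000, 0.0493) and (0.9000, g(r₁)) crosses zero at r₂ = 0.8532.
So (0.8000, 0.0493), (0.9000, g(r₁)), (0.8532, 0) are collinear:
g(r₁) = 0.0493 · (0.9000 − 0.8532) / (0.8000 − 0.8532) = 0.0493 · (0.046800)/(-0.053200) = -0.043369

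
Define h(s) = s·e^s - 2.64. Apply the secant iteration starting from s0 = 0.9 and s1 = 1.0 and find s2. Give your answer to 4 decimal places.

0.9845

h(0.9) = -0.426357, h(1.0) = 0.078282
s2 = 1.000000 − 0.078282·(1.000000 − 0.900000) / (0.078282 − (-0.426357)) = 1.000000 − (0.007828)/(0.504639) = 0.984488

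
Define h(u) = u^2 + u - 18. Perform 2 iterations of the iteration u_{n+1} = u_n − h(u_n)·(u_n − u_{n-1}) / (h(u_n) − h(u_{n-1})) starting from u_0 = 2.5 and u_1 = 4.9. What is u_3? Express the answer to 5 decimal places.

3.75172

h(2.5) = -9.2500000, h(4.9) = 10.9100000
u_2 = 4.9000000 − 10.9100000·(4.9000000 − 2.5000000) / (10.9100000 − (-9.2500000)) = 4.9000000 − (26.1840000)/(20.1600000) = 3.6011905
h(3.6011905) = -1.4302367
u_3 = 3.6011905 − (-1.4302367)·(3.6011905 − 4.9000000) / (-1.4302367 − 10.9100000) = 3.6011905 − (1.8576050)/(-12.3402367) = 3.7517228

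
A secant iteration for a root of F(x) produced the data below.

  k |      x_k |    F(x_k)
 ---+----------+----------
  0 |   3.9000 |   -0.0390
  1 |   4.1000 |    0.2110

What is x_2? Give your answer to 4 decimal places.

3.9312

x_2 = 4.1000 − 0.2110·(4.1000 − 3.9000) / (0.2110 − (-0.0390))
   = 4.1000 − (0.042200)/(0.250000) = 3.931200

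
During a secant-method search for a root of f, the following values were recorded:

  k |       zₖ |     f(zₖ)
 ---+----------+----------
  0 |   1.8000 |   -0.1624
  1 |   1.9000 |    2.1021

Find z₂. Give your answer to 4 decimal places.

z₂ = 1.9000 − 2.1021·(1.9000 − 1.8000) / (2.1021 − (-0.1624))
   = 1.9000 − (0.210210)/(2.264500) = 1.807172

1.8072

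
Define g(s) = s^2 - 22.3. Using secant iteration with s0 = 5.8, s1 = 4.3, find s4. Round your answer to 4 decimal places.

g(5.8) = 11.340000, g(4.3) = -3.810000
s2 = 4.300000 − (-3.810000)·(4.300000 − 5.800000) / (-3.810000 − 11.340000) = 4.300000 − (5.715000)/(-15.150000) = 4.677228
g(4.677228) = -0.423541
s3 = 4.677228 − (-0.423541)·(4.677228 − 4.300000) / (-0.423541 − (-3.810000)) = 4.677228 − (-0.159771)/(3.386459) = 4.724407
g(4.724407) = 0.020023
s4 = 4.724407 − 0.020023·(4.724407 − 4.677228) / (0.020023 − (-0.423541)) = 4.724407 − (0.000945)/(0.443564) = 4.722277

4.7223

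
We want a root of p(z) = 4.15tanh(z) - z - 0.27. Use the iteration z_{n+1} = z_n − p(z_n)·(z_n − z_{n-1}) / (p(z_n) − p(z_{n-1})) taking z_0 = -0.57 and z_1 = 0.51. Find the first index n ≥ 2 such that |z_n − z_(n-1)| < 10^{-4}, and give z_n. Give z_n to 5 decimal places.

n = 5, z_n = 0.08599

p(-0.57) = -1.8387410, p(0.51) = 1.1702726
z_2 = 0.5100000 − 1.1702726·(1.0800000)/(3.0090136) = 0.0899639;  |Δ| = 0.4200361
p(0.0899639) = 0.0123822
z_3 = 0.0899639 − 0.0123822·(-0.4200361)/(-1.1578903) = 0.0854721;  |Δ| = 0.0044918
p(0.0854721) = -0.0016241
z_4 = 0.0854721 − (-0.0016241)·(-0.0044918)/(-0.0140064) = 0.0859930;  |Δ| = 0.0005209
p(0.0859930) = 0.0000007
z_5 = 0.0859930 − 0.0000007·(0.0005209)/(0.0016249) = 0.0859927;  |Δ| = 0.0000002
|z_5 − z_4| = 0.0000002 < 10^{-4}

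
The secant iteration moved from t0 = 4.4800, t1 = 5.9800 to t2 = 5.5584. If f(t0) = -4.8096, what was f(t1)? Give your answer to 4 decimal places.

The secant line through (4.4800, -4.8096) and (5.9800, f(t1)) crosses zero at t2 = 5.5584.
So (4.4800, -4.8096), (5.9800, f(t1)), (5.5584, 0) are collinear:
f(t1) = -4.8096 · (5.9800 − 5.5584) / (4.4800 − 5.5584) = -4.8096 · (0.421600)/(-1.078400) = 1.880311

1.8803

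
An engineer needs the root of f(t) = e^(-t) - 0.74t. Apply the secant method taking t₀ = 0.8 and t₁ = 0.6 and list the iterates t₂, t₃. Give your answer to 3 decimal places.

0.685, 0.683

f(0.8) = -0.14267, f(0.6) = 0.10481
t₂ = 0.60000 − 0.10481·(0.60000 − 0.80000) / (0.10481 − (-0.14267)) = 0.60000 − (-0.02096)/(0.24748) = 0.68470
f(0.68470) = -0.00244
t₃ = 0.68470 − (-0.00244)·(0.68470 − 0.60000) / (-0.00244 − 0.10481) = 0.68470 − (-0.00021)/(-0.10725) = 0.68278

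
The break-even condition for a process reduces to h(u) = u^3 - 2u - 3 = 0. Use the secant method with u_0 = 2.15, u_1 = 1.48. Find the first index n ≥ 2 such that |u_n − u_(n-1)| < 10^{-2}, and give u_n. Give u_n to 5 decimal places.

h(2.15) = 2.6383750, h(1.48) = -2.7182080
u_2 = 1.4800000 − (-2.7182080)·(-0.6700000)/(-5.3565830) = 1.8199927;  |Δ| = 0.3399927
h(1.8199927) = -0.6114896
u_3 = 1.8199927 − (-0.6114896)·(0.3399927)/(2.1067184) = 1.9186780;  |Δ| = 0.0986852
h(1.9186780) = 0.2259217
u_4 = 1.9186780 − 0.2259217·(0.0986852)/(0.8374113) = 1.8920541;  |Δ| = 0.0266239
h(1.8920541) = -0.0108028
u_5 = 1.8920541 − (-0.0108028)·(-0.0266239)/(-0.2367246) = 1.8932691;  |Δ| = 0.0012150
|u_5 − u_4| = 0.0012150 < 10^{-2}

n = 5, u_n = 1.89327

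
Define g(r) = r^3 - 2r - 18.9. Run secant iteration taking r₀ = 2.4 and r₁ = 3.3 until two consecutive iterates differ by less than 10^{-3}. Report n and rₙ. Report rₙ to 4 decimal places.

g(2.4) = -9.876000, g(3.3) = 10.437000
r₂ = 3.300000 − 10.437000·(0.900000)/(20.313000) = 2.837572;  |Δ| = 0.462428
g(2.837572) = -1.727540
r₃ = 2.837572 − (-1.727540)·(-0.462428)/(-12.164540) = 2.903243;  |Δ| = 0.065671
g(2.903243) = -0.235564
r₄ = 2.903243 − (-0.235564)·(0.065671)/(1.491976) = 2.913612;  |Δ| = 0.010369
g(2.913612) = 0.006823
r₅ = 2.913612 − 0.006823·(0.010369)/(0.242387) = 2.913320;  |Δ| = 0.000292
|r₅ − r₄| = 0.000292 < 10^{-3}

n = 5, rₙ = 2.9133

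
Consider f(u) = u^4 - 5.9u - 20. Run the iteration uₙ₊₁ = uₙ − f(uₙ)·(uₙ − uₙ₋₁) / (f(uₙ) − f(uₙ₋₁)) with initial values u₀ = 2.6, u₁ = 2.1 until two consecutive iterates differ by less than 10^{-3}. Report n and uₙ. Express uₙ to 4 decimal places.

n = 5, uₙ = 2.4196

f(2.6) = 10.357600, f(2.1) = -12.941900
u₂ = 2.100000 − (-12.941900)·(-0.500000)/(-23.299500) = 2.377729;  |Δ| = 0.277729
f(2.377729) = -2.065456
u₃ = 2.377729 − (-2.065456)·(0.277729)/(10.876444) = 2.430470;  |Δ| = 0.052741
f(2.430470) = 0.555075
u₄ = 2.430470 − 0.555075·(0.052741)/(2.620531) = 2.419299;  |Δ| = 0.011172
f(2.419299) = -0.016173
u₅ = 2.419299 − (-0.016173)·(-0.011172)/(-0.571248) = 2.419615;  |Δ| = 0.000316
|u₅ − u₄| = 0.000316 < 10^{-3}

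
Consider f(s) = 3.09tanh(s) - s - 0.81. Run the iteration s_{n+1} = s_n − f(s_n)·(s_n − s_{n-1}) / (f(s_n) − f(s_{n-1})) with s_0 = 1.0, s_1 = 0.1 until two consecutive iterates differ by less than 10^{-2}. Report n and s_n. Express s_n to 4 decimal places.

f(1.0) = 0.543326, f(0.1) = -0.602026
s_2 = 0.100000 − (-0.602026)·(-0.900000)/(-1.145352) = 0.573063;  |Δ| = 0.473063
f(0.573063) = 0.216337
s_3 = 0.573063 − 0.216337·(0.473063)/(0.818363) = 0.448007;  |Δ| = 0.125056
f(0.448007) = 0.040595
s_4 = 0.448007 − 0.040595·(-0.125056)/(-0.175742) = 0.419121;  |Δ| = 0.028887
f(0.419121) = -0.004896
s_5 = 0.419121 − (-0.004896)·(-0.028887)/(-0.045490) = 0.422229;  |Δ| = 0.003109
|s_5 − s_4| = 0.003109 < 10^{-2}

n = 5, s_n = 0.4222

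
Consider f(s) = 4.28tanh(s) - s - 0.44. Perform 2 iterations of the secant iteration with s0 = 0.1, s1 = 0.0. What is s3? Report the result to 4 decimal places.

0.1352

f(0.1) = -0.113421, f(0.0) = -0.440000
s2 = 0.000000 − (-0.440000)·(0.000000 − 0.100000) / (-0.440000 − (-0.113421)) = 0.000000 − (0.044000)/(-0.326579) = 0.134730
f(0.134730) = -0.001549
s3 = 0.134730 − (-0.001549)·(0.134730 − 0.000000) / (-0.001549 − (-0.440000)) = 0.134730 − (-0.000209)/(0.438451) = 0.135206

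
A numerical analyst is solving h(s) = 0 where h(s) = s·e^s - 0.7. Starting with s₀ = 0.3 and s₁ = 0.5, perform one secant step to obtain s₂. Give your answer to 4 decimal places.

h(0.3) = -0.295042, h(0.5) = 0.124361
s₂ = 0.500000 − 0.124361·(0.500000 − 0.300000) / (0.124361 − (-0.295042)) = 0.500000 − (0.024872)/(0.419403) = 0.440696

0.4407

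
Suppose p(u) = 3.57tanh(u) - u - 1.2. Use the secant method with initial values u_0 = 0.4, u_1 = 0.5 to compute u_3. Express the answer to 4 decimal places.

p(0.4) = -0.243582, p(0.5) = -0.050242
u_2 = 0.500000 − (-0.050242)·(0.500000 − 0.400000) / (-0.050242 − (-0.243582)) = 0.500000 − (-0.005024)/(0.193340) = 0.525986
p(0.525986) = -0.004150
u_3 = 0.525986 − (-0.004150)·(0.525986 − 0.500000) / (-0.004150 − (-0.050242)) = 0.525986 − (-0.000108)/(0.046091) = 0.528326

0.5283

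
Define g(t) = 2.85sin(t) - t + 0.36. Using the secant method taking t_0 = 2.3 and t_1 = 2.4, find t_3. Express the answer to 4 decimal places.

2.3625

g(2.3) = 0.185260, g(2.4) = -0.114930
t_2 = 2.400000 − (-0.114930)·(2.400000 − 2.300000) / (-0.114930 − 0.185260) = 2.400000 − (-0.011493)/(-0.300190) = 2.361714
g(2.361714) = 0.002386
t_3 = 2.361714 − 0.002386·(2.361714 − 2.400000) / (0.002386 − (-0.114930)) = 2.361714 − (-0.000091)/(0.117316) = 2.362493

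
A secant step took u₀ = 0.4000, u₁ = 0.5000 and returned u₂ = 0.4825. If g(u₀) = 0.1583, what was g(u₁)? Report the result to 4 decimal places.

The secant line through (0.4000, 0.1583) and (0.5000, g(u₁)) crosses zero at u₂ = 0.4825.
So (0.4000, 0.1583), (0.5000, g(u₁)), (0.4825, 0) are collinear:
g(u₁) = 0.1583 · (0.5000 − 0.4825) / (0.4000 − 0.4825) = 0.1583 · (0.017500)/(-0.082500) = -0.033579

-0.0336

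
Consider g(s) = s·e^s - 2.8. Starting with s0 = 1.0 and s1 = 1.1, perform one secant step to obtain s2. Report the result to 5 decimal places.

g(1.0) = -0.0817182, g(1.1) = 0.5045826
s2 = 1.1000000 − 0.5045826·(1.1000000 − 1.0000000) / (0.5045826 − (-0.0817182)) = 1.1000000 − (0.0504583)/(0.5863008) = 1.0139379

1.01394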